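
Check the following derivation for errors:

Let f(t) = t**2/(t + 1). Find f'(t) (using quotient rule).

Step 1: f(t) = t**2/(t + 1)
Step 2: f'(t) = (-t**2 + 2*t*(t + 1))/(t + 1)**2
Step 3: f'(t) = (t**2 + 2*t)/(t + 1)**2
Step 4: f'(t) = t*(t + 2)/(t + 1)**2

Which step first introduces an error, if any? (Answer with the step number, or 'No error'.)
No error

All steps in this derivation are correct.
The final answer f'(t) = t*(t + 2)/(t + 1)**2 is valid.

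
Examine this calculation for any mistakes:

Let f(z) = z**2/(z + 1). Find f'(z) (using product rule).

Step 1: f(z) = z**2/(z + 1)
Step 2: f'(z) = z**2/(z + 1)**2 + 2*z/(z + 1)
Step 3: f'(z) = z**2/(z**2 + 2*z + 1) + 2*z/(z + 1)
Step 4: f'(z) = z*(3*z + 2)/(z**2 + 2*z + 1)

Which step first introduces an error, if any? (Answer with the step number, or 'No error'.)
Step 2

Step 2 is incorrect due to a sign flip.
The step shows: z**2/(z + 1)**2 + 2*z/(z + 1)
The correct value should be: -z**2/(z + 1)**2 + 2*z/(z + 1)

Explanation: The sign of one term was flipped: the term -z**2/(z + 1)**2 was incorrectly written as z**2/(z + 1)**2
The later steps are derived from this incorrect expression, so the error originates in Step 2.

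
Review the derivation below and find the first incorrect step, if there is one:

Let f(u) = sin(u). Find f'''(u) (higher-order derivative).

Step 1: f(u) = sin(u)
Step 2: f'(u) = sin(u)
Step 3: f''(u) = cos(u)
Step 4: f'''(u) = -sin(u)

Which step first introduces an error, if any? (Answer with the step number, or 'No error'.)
Step 2

Step 2 is incorrect due to a wrong trig function.
The step shows: sin(u)
The correct value should be: cos(u)

Explanation: cos(u) was incorrectly written as sin(u): the term cos(u) was incorrectly written as sin(u)
The later steps are derived from this incorrect expression, so the error originates in Step 2.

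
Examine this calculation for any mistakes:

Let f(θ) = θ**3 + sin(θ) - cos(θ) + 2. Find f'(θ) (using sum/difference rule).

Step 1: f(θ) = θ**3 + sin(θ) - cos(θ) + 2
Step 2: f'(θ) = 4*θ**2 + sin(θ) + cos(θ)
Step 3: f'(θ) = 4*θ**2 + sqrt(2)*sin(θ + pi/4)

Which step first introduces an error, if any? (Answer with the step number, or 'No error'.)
Step 2

Step 2 is incorrect due to a wrong coefficient.
The step shows: 4*θ**2 + sin(θ) + cos(θ)
The correct value should be: 3*θ**2 + sin(θ) + cos(θ)

Explanation: The coefficient 3 was incorrectly written as 4: the term 3*θ**2 was incorrectly written as 4*θ**2
The later steps are derived from this incorrect expression, so the error originates in Step 2.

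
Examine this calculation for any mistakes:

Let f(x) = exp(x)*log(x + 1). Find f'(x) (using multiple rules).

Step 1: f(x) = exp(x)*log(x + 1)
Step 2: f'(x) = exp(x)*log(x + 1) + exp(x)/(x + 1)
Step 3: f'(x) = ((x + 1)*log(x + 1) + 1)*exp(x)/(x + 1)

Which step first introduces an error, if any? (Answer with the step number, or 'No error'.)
No error

All steps in this derivation are correct.
The final answer f'(x) = ((x + 1)*log(x + 1) + 1)*exp(x)/(x + 1) is valid.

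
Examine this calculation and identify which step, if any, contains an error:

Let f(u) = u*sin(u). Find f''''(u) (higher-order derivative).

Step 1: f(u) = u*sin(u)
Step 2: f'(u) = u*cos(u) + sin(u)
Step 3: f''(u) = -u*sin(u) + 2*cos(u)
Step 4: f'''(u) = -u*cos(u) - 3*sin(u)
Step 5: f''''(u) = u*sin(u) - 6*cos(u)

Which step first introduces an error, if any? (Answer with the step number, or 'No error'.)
Step 5

Step 5 is incorrect due to a wrong coefficient.
The step shows: u*sin(u) - 6*cos(u)
The correct value should be: u*sin(u) - 4*cos(u)

Explanation: The coefficient -4 was incorrectly written as -6: the term -4*cos(u) was incorrectly written as -6*cos(u)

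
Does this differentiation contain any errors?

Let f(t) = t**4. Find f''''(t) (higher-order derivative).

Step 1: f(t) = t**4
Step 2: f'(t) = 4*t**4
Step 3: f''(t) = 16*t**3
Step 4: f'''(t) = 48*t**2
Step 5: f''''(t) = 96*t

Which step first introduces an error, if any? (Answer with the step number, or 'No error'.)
Step 2

Step 2 is incorrect due to a wrong exponent.
The step shows: 4*t**4
The correct value should be: 4*t**3

Explanation: The exponent 3 on t was incorrectly written as 4: the term 4*t**3 was incorrectly written as 4*t**4
The later steps are derived from this incorrect expression, so the error originates in Step 2.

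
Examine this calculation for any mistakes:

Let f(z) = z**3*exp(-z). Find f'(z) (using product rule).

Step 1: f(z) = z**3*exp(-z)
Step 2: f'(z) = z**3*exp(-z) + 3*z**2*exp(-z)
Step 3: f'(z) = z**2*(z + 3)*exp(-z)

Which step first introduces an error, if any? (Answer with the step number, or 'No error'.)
Step 2

Step 2 is incorrect due to a sign flip.
The step shows: z**3*exp(-z) + 3*z**2*exp(-z)
The correct value should be: -z**3*exp(-z) + 3*z**2*exp(-z)

Explanation: The sign of one term was flipped: the term -z**3*exp(-z) was incorrectly written as z**3*exp(-z)
The later steps are derived from this incorrect expression, so the error originates in Step 2.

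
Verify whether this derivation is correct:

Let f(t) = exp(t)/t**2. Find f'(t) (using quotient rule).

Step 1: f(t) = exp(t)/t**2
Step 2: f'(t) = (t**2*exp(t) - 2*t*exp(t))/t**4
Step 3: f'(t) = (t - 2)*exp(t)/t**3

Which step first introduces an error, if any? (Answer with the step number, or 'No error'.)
No error

All steps in this derivation are correct.
The final answer f'(t) = (t - 2)*exp(t)/t**3 is valid.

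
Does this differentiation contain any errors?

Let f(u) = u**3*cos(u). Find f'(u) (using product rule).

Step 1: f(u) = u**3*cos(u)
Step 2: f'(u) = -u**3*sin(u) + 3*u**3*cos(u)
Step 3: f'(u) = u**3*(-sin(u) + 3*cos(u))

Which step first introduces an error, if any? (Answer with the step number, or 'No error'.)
Step 2

Step 2 is incorrect due to a wrong exponent.
The step shows: -u**3*sin(u) + 3*u**3*cos(u)
The correct value should be: -u**3*sin(u) + 3*u**2*cos(u)

Explanation: The exponent 2 on u was incorrectly written as 3: the term 3*u**2*cos(u) was incorrectly written as 3*u**3*cos(u)
The later steps are derived from this incorrect expression, so the error originates in Step 2.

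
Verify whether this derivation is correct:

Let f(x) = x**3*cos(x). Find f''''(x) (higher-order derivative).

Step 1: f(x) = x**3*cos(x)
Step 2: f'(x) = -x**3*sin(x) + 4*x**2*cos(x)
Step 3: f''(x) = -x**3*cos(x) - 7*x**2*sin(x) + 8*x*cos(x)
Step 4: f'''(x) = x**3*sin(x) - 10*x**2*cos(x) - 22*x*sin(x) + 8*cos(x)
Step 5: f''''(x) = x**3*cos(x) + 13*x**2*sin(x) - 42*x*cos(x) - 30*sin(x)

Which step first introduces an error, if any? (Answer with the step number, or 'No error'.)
Step 2

Step 2 is incorrect due to a wrong coefficient.
The step shows: -x**3*sin(x) + 4*x**2*cos(x)
The correct value should be: -x**3*sin(x) + 3*x**2*cos(x)

Explanation: The coefficient 3 was incorrectly written as 4: the term 3*x**2*cos(x) was incorrectly written as 4*x**2*cos(x)
The later steps are derived from this incorrect expression, so the error originates in Step 2.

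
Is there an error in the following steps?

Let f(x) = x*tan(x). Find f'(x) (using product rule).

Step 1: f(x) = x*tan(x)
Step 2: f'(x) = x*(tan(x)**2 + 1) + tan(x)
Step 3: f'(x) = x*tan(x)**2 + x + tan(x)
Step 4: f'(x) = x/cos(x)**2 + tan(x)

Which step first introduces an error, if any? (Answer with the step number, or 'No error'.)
No error

All steps in this derivation are correct.
The final answer f'(x) = x/cos(x)**2 + tan(x) is valid.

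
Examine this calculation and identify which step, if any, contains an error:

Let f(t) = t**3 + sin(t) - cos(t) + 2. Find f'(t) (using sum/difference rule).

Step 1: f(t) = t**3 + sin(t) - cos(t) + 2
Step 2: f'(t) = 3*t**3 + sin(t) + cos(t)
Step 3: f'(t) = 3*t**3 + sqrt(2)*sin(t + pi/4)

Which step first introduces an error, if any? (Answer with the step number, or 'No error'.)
Step 2

Step 2 is incorrect due to a wrong exponent.
The step shows: 3*t**3 + sin(t) + cos(t)
The correct value should be: 3*t**2 + sin(t) + cos(t)

Explanation: The exponent 2 on t was incorrectly written as 3: the term 3*t**2 was incorrectly written as 3*t**3
The later steps are derived from this incorrect expression, so the error originates in Step 2.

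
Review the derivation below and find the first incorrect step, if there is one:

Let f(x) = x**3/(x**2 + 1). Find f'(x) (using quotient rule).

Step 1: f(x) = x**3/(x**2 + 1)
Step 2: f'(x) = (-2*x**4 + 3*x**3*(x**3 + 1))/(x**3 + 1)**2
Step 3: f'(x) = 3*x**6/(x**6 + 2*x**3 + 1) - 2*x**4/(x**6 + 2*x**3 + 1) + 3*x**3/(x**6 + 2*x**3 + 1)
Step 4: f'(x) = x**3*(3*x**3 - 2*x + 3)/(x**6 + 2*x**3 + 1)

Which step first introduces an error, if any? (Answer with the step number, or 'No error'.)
Step 2

Step 2 is incorrect due to a wrong exponent.
The step shows: (-2*x**4 + 3*x**3*(x**3 + 1))/(x**3 + 1)**2
The correct value should be: (-2*x**4 + 3*x**2*(x**2 + 1))/(x**2 + 1)**2

Explanation: The exponent 2 on x was incorrectly written as 3: the term (-2*x**4 + 3*x**2*(x**2 + 1))/(x**2 + 1)**2 was incorrectly written as (-2*x**4 + 3*x**3*(x**3 + 1))/(x**3 + 1)**2
The later steps are derived from this incorrect expression, so the error originates in Step 2.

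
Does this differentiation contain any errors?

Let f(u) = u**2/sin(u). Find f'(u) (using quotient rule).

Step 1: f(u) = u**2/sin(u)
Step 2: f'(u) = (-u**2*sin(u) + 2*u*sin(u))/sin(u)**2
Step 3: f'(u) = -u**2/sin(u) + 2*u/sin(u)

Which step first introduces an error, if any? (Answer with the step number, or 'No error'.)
Step 2

Step 2 is incorrect due to a wrong trig function.
The step shows: (-u**2*sin(u) + 2*u*sin(u))/sin(u)**2
The correct value should be: (-u**2*cos(u) + 2*u*sin(u))/sin(u)**2

Explanation: cos(u) was incorrectly written as sin(u): the term (-u**2*cos(u) + 2*u*sin(u))/sin(u)**2 was incorrectly written as (-u**2*sin(u) + 2*u*sin(u))/sin(u)**2
The later steps are derived from this incorrect expression, so the error originates in Step 2.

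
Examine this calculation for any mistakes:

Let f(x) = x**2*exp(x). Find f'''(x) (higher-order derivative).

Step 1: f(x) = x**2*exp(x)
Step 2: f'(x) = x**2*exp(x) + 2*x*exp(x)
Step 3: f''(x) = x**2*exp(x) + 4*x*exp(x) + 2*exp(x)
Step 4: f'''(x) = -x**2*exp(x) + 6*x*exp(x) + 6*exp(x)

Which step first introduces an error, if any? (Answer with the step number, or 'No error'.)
Step 4

Step 4 is incorrect due to a sign flip.
The step shows: -x**2*exp(x) + 6*x*exp(x) + 6*exp(x)
The correct value should be: x**2*exp(x) + 6*x*exp(x) + 6*exp(x)

Explanation: The sign of one term was flipped: the term x**2*exp(x) was incorrectly written as -x**2*exp(x)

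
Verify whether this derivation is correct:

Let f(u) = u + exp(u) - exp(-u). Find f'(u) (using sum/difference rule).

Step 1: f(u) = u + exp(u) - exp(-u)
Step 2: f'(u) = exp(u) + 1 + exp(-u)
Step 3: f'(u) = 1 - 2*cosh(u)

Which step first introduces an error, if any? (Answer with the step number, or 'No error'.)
Step 3

Step 3 is incorrect due to a sign flip.
The step shows: 1 - 2*cosh(u)
The correct value should be: 2*cosh(u) + 1

Explanation: The sign of one term was flipped: the term 2*cosh(u) was incorrectly written as -2*cosh(u)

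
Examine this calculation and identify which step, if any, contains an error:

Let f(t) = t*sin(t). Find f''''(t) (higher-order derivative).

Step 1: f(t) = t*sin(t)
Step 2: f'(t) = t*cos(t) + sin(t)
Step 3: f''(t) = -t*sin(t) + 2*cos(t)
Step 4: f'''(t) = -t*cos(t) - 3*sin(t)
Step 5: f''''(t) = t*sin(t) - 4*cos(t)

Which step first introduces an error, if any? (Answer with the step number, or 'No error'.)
No error

All steps in this derivation are correct.
The final answer f''''(t) = t*sin(t) - 4*cos(t) is valid.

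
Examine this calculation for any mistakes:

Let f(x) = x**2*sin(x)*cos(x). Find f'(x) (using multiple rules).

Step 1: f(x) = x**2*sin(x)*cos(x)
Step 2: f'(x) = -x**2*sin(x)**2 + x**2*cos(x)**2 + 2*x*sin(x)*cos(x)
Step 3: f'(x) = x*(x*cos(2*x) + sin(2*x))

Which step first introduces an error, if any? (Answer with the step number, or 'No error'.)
No error

All steps in this derivation are correct.
The final answer f'(x) = x*(x*cos(2*x) + sin(2*x)) is valid.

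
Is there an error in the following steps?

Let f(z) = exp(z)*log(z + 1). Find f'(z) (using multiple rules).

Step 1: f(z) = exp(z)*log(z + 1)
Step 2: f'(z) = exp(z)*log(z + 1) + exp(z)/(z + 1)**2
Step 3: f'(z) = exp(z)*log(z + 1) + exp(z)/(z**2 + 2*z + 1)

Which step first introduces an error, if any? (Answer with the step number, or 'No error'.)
Step 2

Step 2 is incorrect due to a wrong exponent.
The step shows: exp(z)*log(z + 1) + exp(z)/(z + 1)**2
The correct value should be: exp(z)*log(z + 1) + exp(z)/(z + 1)

Explanation: The exponent -1 on z + 1 was incorrectly written as -2: the term exp(z)/(z + 1) was incorrectly written as exp(z)/(z + 1)**2
The later steps are derived from this incorrect expression, so the error originates in Step 2.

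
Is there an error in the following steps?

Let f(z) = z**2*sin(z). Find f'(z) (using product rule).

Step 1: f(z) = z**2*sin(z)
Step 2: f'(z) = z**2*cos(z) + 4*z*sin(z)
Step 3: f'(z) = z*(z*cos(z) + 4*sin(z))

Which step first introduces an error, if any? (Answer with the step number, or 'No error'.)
Step 2

Step 2 is incorrect due to a wrong coefficient.
The step shows: z**2*cos(z) + 4*z*sin(z)
The correct value should be: z**2*cos(z) + 2*z*sin(z)

Explanation: The coefficient 2 was incorrectly written as 4: the term 2*z*sin(z) was incorrectly written as 4*z*sin(z)
The later steps are derived from this incorrect expression, so the error originates in Step 2.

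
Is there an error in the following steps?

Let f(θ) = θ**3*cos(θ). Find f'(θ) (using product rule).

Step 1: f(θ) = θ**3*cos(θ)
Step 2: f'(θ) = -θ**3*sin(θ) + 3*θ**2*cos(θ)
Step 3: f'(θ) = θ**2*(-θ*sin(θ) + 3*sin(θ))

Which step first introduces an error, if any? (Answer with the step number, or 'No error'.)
Step 3

Step 3 is incorrect due to a wrong trig function.
The step shows: θ**2*(-θ*sin(θ) + 3*sin(θ))
The correct value should be: θ**2*(-θ*sin(θ) + 3*cos(θ))

Explanation: cos(θ) was incorrectly written as sin(θ): the term θ**2*(-θ*sin(θ) + 3*cos(θ)) was incorrectly written as θ**2*(-θ*sin(θ) + 3*sin(θ))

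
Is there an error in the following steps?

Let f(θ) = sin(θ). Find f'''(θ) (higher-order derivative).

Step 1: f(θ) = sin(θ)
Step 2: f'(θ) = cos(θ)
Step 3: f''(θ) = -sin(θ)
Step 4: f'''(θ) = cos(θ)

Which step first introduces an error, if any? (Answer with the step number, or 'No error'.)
Step 4

Step 4 is incorrect due to a sign flip.
The step shows: cos(θ)
The correct value should be: -cos(θ)

Explanation: The sign of the whole expression was flipped: the term -cos(θ) was incorrectly written as cos(θ)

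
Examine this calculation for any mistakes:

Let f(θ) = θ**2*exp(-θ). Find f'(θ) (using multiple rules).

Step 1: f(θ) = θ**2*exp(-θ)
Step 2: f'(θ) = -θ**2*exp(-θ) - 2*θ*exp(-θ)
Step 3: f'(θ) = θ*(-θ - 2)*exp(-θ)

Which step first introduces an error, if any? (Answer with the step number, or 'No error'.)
Step 2

Step 2 is incorrect due to a sign flip.
The step shows: -θ**2*exp(-θ) - 2*θ*exp(-θ)
The correct value should be: -θ**2*exp(-θ) + 2*θ*exp(-θ)

Explanation: The sign of one term was flipped: the term 2*θ*exp(-θ) was incorrectly written as -2*θ*exp(-θ)
The later steps are derived from this incorrect expression, so the error originates in Step 2.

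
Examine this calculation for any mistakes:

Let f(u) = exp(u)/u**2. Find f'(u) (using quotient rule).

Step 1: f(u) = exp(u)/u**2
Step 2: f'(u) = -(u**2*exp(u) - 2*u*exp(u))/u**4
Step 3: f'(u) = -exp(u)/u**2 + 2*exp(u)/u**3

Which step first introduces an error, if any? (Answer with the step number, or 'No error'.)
Step 2

Step 2 is incorrect due to a sign flip.
The step shows: -(u**2*exp(u) - 2*u*exp(u))/u**4
The correct value should be: (u**2*exp(u) - 2*u*exp(u))/u**4

Explanation: The sign of the whole expression was flipped: the term (u**2*exp(u) - 2*u*exp(u))/u**4 was incorrectly written as -(u**2*exp(u) - 2*u*exp(u))/u**4
The later steps are derived from this incorrect expression, so the error originates in Step 2.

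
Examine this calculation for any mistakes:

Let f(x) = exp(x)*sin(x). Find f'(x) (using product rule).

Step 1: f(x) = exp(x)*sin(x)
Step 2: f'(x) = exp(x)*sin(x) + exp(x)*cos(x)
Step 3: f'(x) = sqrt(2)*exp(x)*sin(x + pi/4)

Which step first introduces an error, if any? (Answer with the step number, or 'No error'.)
No error

All steps in this derivation are correct.
The final answer f'(x) = sqrt(2)*exp(x)*sin(x + pi/4) is valid.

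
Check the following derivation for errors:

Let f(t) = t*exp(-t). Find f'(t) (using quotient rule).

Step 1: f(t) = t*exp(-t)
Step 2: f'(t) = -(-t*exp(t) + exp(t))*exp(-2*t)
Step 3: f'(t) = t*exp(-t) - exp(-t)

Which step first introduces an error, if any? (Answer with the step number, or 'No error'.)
Step 2

Step 2 is incorrect due to a sign flip.
The step shows: -(-t*exp(t) + exp(t))*exp(-2*t)
The correct value should be: (-t*exp(t) + exp(t))*exp(-2*t)

Explanation: The sign of the whole expression was flipped: the term (-t*exp(t) + exp(t))*exp(-2*t) was incorrectly written as -(-t*exp(t) + exp(t))*exp(-2*t)
The later steps are derived from this incorrect expression, so the error originates in Step 2.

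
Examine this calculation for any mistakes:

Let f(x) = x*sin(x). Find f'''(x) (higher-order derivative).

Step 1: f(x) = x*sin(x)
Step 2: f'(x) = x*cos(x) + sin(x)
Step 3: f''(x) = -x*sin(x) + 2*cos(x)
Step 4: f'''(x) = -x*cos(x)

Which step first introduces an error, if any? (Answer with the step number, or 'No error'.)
Step 4

Step 4 is incorrect due to a dropped term.
The step shows: -x*cos(x)
The correct value should be: -x*cos(x) - 3*sin(x)

Explanation: A term was dropped: the term -3*sin(x) was incorrectly omitted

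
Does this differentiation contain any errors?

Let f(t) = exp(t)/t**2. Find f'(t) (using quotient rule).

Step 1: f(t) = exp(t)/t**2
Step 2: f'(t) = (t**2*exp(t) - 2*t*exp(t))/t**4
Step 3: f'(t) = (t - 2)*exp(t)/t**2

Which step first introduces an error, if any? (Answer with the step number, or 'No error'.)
Step 3

Step 3 is incorrect due to a wrong exponent.
The step shows: (t - 2)*exp(t)/t**2
The correct value should be: (t - 2)*exp(t)/t**3

Explanation: The exponent -3 on t was incorrectly written as -2: the term (t - 2)*exp(t)/t**3 was incorrectly written as (t - 2)*exp(t)/t**2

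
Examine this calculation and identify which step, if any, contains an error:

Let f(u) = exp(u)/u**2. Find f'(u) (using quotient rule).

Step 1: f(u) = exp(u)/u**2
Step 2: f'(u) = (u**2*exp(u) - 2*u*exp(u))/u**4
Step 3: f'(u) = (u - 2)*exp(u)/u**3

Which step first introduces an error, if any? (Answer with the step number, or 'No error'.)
No error

All steps in this derivation are correct.
The final answer f'(u) = (u - 2)*exp(u)/u**3 is valid.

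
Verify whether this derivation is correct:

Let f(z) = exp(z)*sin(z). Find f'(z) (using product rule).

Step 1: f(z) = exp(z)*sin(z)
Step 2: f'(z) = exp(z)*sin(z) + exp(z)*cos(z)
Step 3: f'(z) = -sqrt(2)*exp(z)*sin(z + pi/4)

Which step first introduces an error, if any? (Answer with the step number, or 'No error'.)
Step 3

Step 3 is incorrect due to a sign flip.
The step shows: -sqrt(2)*exp(z)*sin(z + pi/4)
The correct value should be: sqrt(2)*exp(z)*sin(z + pi/4)

Explanation: The sign of the whole expression was flipped: the term sqrt(2)*exp(z)*sin(z + pi/4) was incorrectly written as -sqrt(2)*exp(z)*sin(z + pi/4)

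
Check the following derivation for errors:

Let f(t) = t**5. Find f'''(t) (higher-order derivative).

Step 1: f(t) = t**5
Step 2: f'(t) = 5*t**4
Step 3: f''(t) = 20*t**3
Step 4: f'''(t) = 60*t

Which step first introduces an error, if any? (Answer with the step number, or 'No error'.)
Step 4

Step 4 is incorrect due to a wrong exponent.
The step shows: 60*t
The correct value should be: 60*t**2

Explanation: The exponent 2 on t was incorrectly written as 1: the term 60*t**2 was incorrectly written as 60*t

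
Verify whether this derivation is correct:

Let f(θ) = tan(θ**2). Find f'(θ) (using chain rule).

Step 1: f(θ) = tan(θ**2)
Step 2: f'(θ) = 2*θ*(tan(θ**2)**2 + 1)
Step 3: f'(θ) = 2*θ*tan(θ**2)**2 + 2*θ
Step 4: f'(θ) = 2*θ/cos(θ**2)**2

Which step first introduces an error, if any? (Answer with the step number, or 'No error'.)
No error

All steps in this derivation are correct.
The final answer f'(θ) = 2*θ/cos(θ**2)**2 is valid.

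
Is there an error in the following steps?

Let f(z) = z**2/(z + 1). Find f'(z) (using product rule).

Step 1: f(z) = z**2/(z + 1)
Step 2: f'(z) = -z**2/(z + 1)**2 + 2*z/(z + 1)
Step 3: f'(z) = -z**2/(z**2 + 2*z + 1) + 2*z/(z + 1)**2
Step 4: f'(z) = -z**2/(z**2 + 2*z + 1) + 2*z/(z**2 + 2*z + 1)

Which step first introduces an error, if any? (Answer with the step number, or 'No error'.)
Step 3

Step 3 is incorrect due to a wrong exponent.
The step shows: -z**2/(z**2 + 2*z + 1) + 2*z/(z + 1)**2
The correct value should be: -z**2/(z**2 + 2*z + 1) + 2*z/(z + 1)

Explanation: The exponent -1 on z + 1 was incorrectly written as -2: the term 2*z/(z + 1) was incorrectly written as 2*z/(z + 1)**2
The later steps are derived from this incorrect expression, so the error originates in Step 3.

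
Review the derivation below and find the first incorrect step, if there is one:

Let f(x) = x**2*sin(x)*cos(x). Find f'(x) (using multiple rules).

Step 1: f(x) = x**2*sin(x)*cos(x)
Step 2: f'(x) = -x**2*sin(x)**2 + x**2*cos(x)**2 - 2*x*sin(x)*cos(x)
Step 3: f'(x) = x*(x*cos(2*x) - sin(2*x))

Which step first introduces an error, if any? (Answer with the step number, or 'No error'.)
Step 2

Step 2 is incorrect due to a sign flip.
The step shows: -x**2*sin(x)**2 + x**2*cos(x)**2 - 2*x*sin(x)*cos(x)
The correct value should be: -x**2*sin(x)**2 + x**2*cos(x)**2 + 2*x*sin(x)*cos(x)

Explanation: The sign of one term was flipped: the term 2*x*sin(x)*cos(x) was incorrectly written as -2*x*sin(x)*cos(x)
The later steps are derived from this incorrect expression, so the error originates in Step 2.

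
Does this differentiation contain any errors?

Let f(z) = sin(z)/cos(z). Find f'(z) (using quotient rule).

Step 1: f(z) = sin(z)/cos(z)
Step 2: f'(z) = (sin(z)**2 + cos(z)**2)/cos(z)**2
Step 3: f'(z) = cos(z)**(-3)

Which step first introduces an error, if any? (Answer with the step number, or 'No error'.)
Step 3

Step 3 is incorrect due to a wrong exponent.
The step shows: cos(z)**(-3)
The correct value should be: cos(z)**(-2)

Explanation: The exponent -2 on cos(z) was incorrectly written as -3: the term cos(z)**(-2) was incorrectly written as cos(z)**(-3)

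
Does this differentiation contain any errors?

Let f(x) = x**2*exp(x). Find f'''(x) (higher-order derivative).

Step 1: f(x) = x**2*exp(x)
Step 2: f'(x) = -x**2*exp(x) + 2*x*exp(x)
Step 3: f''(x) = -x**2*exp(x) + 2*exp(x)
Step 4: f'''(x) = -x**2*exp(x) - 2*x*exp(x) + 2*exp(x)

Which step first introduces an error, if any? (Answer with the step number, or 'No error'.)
Step 2

Step 2 is incorrect due to a sign flip.
The step shows: -x**2*exp(x) + 2*x*exp(x)
The correct value should be: x**2*exp(x) + 2*x*exp(x)

Explanation: The sign of one term was flipped: the term x**2*exp(x) was incorrectly written as -x**2*exp(x)
The later steps are derived from this incorrect expression, so the error originates in Step 2.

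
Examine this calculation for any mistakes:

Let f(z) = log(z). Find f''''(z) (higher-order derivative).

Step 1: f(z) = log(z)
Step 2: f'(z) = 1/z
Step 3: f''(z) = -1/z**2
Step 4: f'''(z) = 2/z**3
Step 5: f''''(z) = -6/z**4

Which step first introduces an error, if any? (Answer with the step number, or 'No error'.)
No error

All steps in this derivation are correct.
The final answer f''''(z) = -6/z**4 is valid.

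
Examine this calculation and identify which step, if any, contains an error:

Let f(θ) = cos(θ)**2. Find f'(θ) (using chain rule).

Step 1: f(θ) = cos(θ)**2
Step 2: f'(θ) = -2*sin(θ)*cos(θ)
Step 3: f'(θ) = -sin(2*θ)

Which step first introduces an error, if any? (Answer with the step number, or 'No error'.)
No error

All steps in this derivation are correct.
The final answer f'(θ) = -sin(2*θ) is valid.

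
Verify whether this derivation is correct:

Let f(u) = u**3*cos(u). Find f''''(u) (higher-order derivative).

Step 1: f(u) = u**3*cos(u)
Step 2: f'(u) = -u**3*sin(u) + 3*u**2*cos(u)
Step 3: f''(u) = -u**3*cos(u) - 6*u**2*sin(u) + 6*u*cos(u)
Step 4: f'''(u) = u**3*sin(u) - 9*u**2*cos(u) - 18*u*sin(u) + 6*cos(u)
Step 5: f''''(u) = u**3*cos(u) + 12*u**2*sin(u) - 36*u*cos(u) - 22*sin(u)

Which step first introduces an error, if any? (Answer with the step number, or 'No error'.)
Step 5

Step 5 is incorrect due to a wrong coefficient.
The step shows: u**3*cos(u) + 12*u**2*sin(u) - 36*u*cos(u) - 22*sin(u)
The correct value should be: u**3*cos(u) + 12*u**2*sin(u) - 36*u*cos(u) - 24*sin(u)

Explanation: The coefficient -24 was incorrectly written as -22: the term -24*sin(u) was incorrectly written as -22*sin(u)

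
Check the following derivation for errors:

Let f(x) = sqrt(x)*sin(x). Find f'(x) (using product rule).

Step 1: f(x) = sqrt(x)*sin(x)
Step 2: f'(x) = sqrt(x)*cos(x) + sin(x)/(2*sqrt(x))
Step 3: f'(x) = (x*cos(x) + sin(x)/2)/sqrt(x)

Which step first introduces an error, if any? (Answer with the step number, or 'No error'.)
No error

All steps in this derivation are correct.
The final answer f'(x) = (x*cos(x) + sin(x)/2)/sqrt(x) is valid.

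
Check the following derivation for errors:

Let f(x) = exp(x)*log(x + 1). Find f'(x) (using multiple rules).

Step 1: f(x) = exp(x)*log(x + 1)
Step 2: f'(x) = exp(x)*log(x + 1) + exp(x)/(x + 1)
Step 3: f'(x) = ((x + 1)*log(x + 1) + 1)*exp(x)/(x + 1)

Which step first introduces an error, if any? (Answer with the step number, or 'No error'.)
No error

All steps in this derivation are correct.
The final answer f'(x) = ((x + 1)*log(x + 1) + 1)*exp(x)/(x + 1) is valid.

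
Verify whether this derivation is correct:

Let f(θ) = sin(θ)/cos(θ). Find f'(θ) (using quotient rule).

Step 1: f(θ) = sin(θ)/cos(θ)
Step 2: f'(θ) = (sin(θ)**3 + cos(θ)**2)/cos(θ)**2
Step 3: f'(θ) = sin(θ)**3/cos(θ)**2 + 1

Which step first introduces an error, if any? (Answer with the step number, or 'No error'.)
Step 2

Step 2 is incorrect due to a wrong exponent.
The step shows: (sin(θ)**3 + cos(θ)**2)/cos(θ)**2
The correct value should be: (sin(θ)**2 + cos(θ)**2)/cos(θ)**2

Explanation: The exponent 2 on sin(θ) was incorrectly written as 3: the term (sin(θ)**2 + cos(θ)**2)/cos(θ)**2 was incorrectly written as (sin(θ)**3 + cos(θ)**2)/cos(θ)**2
The later steps are derived from this incorrect expression, so the error originates in Step 2.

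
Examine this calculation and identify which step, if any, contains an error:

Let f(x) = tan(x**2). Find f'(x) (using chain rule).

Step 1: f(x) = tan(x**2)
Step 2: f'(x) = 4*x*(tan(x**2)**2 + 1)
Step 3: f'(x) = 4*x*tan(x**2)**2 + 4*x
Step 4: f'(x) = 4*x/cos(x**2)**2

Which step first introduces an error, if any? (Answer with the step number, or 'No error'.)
Step 2

Step 2 is incorrect due to a wrong coefficient.
The step shows: 4*x*(tan(x**2)**2 + 1)
The correct value should be: 2*x*(tan(x**2)**2 + 1)

Explanation: The coefficient 2 was incorrectly written as 4: the term 2*x*(tan(x**2)**2 + 1) was incorrectly written as 4*x*(tan(x**2)**2 + 1)
The later steps are derived from this incorrect expression, so the error originates in Step 2.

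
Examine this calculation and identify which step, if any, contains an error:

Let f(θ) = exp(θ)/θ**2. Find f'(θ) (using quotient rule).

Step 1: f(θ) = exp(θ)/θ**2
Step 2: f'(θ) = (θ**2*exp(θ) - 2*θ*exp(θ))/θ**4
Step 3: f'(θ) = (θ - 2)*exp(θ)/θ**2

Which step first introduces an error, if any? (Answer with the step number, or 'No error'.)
Step 3

Step 3 is incorrect due to a wrong exponent.
The step shows: (θ - 2)*exp(θ)/θ**2
The correct value should be: (θ - 2)*exp(θ)/θ**3

Explanation: The exponent -3 on θ was incorrectly written as -2: the term (θ - 2)*exp(θ)/θ**3 was incorrectly written as (θ - 2)*exp(θ)/θ**2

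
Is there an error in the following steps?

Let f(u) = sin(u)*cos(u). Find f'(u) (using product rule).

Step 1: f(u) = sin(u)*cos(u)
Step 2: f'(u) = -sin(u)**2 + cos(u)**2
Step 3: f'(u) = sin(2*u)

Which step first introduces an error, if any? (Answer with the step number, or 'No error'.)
Step 3

Step 3 is incorrect due to a wrong trig function.
The step shows: sin(2*u)
The correct value should be: cos(2*u)

Explanation: cos(2*u) was incorrectly written as sin(2*u): the term cos(2*u) was incorrectly written as sin(2*u)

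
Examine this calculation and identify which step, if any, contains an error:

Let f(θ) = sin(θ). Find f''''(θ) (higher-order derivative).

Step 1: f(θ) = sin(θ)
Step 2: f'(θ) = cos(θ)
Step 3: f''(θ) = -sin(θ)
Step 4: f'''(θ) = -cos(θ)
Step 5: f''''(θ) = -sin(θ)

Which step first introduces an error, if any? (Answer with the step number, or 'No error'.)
Step 5

Step 5 is incorrect due to a sign flip.
The step shows: -sin(θ)
The correct value should be: sin(θ)

Explanation: The sign of the whole expression was flipped: the term sin(θ) was incorrectly written as -sin(θ)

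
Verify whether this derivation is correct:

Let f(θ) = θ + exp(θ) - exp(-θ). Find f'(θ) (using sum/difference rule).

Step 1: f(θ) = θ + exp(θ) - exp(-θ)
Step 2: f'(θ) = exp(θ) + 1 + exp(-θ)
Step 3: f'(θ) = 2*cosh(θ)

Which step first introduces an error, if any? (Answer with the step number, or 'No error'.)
Step 3

Step 3 is incorrect due to a dropped term.
The step shows: 2*cosh(θ)
The correct value should be: 2*cosh(θ) + 1

Explanation: A term was dropped: the term 1 was incorrectly omitted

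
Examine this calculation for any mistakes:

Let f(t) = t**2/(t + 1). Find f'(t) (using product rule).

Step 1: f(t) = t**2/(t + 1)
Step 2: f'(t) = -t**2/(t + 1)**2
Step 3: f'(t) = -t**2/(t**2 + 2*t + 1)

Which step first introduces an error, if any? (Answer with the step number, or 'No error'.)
Step 2

Step 2 is incorrect due to a dropped term.
The step shows: -t**2/(t + 1)**2
The correct value should be: -t**2/(t + 1)**2 + 2*t/(t + 1)

Explanation: A term was dropped: the term 2*t/(t + 1) was incorrectly omitted
The later steps are derived from this incorrect expression, so the error originates in Step 2.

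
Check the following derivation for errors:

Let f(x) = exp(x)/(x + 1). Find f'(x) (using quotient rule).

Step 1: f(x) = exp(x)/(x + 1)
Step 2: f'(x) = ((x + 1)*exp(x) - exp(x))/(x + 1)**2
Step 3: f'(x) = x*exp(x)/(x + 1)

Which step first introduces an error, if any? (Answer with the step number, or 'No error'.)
Step 3

Step 3 is incorrect due to a wrong exponent.
The step shows: x*exp(x)/(x + 1)
The correct value should be: x*exp(x)/(x + 1)**2

Explanation: The exponent -2 on x + 1 was incorrectly written as -1: the term x*exp(x)/(x + 1)**2 was incorrectly written as x*exp(x)/(x + 1)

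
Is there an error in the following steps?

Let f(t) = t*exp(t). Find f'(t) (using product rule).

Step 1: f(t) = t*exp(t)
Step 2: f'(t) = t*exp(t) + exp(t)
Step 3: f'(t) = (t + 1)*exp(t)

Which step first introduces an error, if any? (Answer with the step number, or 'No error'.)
No error

All steps in this derivation are correct.
The final answer f'(t) = (t + 1)*exp(t) is valid.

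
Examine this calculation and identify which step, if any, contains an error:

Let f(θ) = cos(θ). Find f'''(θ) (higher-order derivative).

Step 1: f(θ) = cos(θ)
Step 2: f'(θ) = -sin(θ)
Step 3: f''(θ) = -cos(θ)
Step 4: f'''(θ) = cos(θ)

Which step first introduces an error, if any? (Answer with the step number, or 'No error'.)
Step 4

Step 4 is incorrect due to a wrong trig function.
The step shows: cos(θ)
The correct value should be: sin(θ)

Explanation: sin(θ) was incorrectly written as cos(θ): the term sin(θ) was incorrectly written as cos(θ)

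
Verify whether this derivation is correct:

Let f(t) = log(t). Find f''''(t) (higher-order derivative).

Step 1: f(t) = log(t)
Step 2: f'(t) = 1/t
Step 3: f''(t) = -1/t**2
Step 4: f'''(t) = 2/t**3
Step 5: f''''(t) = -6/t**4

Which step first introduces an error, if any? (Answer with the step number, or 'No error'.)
No error

All steps in this derivation are correct.
The final answer f''''(t) = -6/t**4 is valid.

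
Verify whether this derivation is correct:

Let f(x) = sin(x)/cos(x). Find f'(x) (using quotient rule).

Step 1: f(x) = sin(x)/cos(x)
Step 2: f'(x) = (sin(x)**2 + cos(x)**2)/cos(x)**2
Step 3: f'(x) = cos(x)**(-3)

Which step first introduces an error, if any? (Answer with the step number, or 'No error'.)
Step 3

Step 3 is incorrect due to a wrong exponent.
The step shows: cos(x)**(-3)
The correct value should be: cos(x)**(-2)

Explanation: The exponent -2 on cos(x) was incorrectly written as -3: the term cos(x)**(-2) was incorrectly written as cos(x)**(-3)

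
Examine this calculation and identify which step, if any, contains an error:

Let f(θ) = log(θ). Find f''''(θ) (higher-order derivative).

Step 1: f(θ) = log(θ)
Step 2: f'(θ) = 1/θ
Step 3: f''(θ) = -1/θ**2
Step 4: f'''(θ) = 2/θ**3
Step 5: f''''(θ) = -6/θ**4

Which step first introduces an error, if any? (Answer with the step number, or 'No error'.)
No error

All steps in this derivation are correct.
The final answer f''''(θ) = -6/θ**4 is valid.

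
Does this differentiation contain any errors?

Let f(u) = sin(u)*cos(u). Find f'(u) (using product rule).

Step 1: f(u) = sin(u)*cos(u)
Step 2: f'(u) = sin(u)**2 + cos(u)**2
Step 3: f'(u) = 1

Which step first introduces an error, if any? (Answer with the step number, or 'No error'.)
Step 2

Step 2 is incorrect due to a sign flip.
The step shows: sin(u)**2 + cos(u)**2
The correct value should be: -sin(u)**2 + cos(u)**2

Explanation: The sign of one term was flipped: the term -sin(u)**2 was incorrectly written as sin(u)**2
The later steps are derived from this incorrect expression, so the error originates in Step 2.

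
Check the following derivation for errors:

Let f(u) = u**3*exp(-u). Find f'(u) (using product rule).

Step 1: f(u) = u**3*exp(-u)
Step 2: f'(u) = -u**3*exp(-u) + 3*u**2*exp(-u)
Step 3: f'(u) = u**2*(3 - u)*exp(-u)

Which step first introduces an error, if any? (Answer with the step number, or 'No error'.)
No error

All steps in this derivation are correct.
The final answer f'(u) = u**2*(3 - u)*exp(-u) is valid.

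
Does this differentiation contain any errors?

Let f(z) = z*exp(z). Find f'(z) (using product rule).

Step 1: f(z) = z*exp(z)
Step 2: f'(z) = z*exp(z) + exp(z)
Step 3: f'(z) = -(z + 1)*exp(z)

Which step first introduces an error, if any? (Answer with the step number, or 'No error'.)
Step 3

Step 3 is incorrect due to a sign flip.
The step shows: -(z + 1)*exp(z)
The correct value should be: (z + 1)*exp(z)

Explanation: The sign of the whole expression was flipped: the term (z + 1)*exp(z) was incorrectly written as -(z + 1)*exp(z)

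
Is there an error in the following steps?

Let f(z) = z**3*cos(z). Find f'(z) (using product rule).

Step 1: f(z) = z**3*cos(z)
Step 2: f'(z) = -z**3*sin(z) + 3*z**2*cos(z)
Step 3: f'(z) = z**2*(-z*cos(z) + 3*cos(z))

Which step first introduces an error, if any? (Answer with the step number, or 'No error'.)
Step 3

Step 3 is incorrect due to a wrong trig function.
The step shows: z**2*(-z*cos(z) + 3*cos(z))
The correct value should be: z**2*(-z*sin(z) + 3*cos(z))

Explanation: sin(z) was incorrectly written as cos(z): the term z**2*(-z*sin(z) + 3*cos(z)) was incorrectly written as z**2*(-z*cos(z) + 3*cos(z))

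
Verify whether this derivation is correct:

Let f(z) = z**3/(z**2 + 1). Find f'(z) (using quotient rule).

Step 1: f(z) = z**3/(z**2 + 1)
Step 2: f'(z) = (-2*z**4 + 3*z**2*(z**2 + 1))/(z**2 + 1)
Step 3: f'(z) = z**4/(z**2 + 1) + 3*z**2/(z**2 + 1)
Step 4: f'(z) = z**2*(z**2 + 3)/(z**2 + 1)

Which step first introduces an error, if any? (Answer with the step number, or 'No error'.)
Step 2

Step 2 is incorrect due to a wrong exponent.
The step shows: (-2*z**4 + 3*z**2*(z**2 + 1))/(z**2 + 1)
The correct value should be: (-2*z**4 + 3*z**2*(z**2 + 1))/(z**2 + 1)**2

Explanation: The exponent -2 on z**2 + 1 was incorrectly written as -1: the term (-2*z**4 + 3*z**2*(z**2 + 1))/(z**2 + 1)**2 was incorrectly written as (-2*z**4 + 3*z**2*(z**2 + 1))/(z**2 + 1)
The later steps are derived from this incorrect expression, so the error originates in Step 2.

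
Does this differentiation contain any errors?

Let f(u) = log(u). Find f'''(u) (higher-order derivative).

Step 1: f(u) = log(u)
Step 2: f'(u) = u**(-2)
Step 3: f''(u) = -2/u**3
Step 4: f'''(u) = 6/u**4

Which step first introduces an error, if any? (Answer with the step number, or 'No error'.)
Step 2

Step 2 is incorrect due to a wrong exponent.
The step shows: u**(-2)
The correct value should be: 1/u

Explanation: The exponent -1 on u was incorrectly written as -2: the term 1/u was incorrectly written as u**(-2)
The later steps are derived from this incorrect expression, so the error originates in Step 2.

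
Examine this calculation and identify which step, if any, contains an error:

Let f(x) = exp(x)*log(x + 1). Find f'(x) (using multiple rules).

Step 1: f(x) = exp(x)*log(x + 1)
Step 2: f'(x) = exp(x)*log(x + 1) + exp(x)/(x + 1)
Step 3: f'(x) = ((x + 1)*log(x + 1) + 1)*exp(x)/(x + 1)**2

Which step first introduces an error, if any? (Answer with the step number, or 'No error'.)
Step 3

Step 3 is incorrect due to a wrong exponent.
The step shows: ((x + 1)*log(x + 1) + 1)*exp(x)/(x + 1)**2
The correct value should be: ((x + 1)*log(x + 1) + 1)*exp(x)/(x + 1)

Explanation: The exponent -1 on x + 1 was incorrectly written as -2: the term ((x + 1)*log(x + 1) + 1)*exp(x)/(x + 1) was incorrectly written as ((x + 1)*log(x + 1) + 1)*exp(x)/(x + 1)**2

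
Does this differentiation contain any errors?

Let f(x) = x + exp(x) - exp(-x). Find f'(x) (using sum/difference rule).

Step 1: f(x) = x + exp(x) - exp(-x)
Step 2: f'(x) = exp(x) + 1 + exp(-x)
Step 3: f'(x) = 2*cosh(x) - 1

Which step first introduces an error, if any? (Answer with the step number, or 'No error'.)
Step 3

Step 3 is incorrect due to a sign flip.
The step shows: 2*cosh(x) - 1
The correct value should be: 2*cosh(x) + 1

Explanation: The sign of one term was flipped: the term 1 was incorrectly written as -1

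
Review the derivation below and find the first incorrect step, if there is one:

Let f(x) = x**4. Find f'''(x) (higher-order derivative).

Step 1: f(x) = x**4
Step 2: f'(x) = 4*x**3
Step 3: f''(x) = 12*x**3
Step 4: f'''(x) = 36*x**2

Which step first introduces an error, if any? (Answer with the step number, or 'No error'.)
Step 3

Step 3 is incorrect due to a wrong exponent.
The step shows: 12*x**3
The correct value should be: 12*x**2

Explanation: The exponent 2 on x was incorrectly written as 3: the term 12*x**2 was incorrectly written as 12*x**3
The later steps are derived from this incorrect expression, so the error originates in Step 3.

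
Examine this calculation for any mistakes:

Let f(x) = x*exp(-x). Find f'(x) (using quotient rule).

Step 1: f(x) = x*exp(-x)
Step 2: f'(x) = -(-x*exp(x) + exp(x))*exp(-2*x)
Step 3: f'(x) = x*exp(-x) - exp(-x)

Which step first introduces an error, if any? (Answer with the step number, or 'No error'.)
Step 2

Step 2 is incorrect due to a sign flip.
The step shows: -(-x*exp(x) + exp(x))*exp(-2*x)
The correct value should be: (-x*exp(x) + exp(x))*exp(-2*x)

Explanation: The sign of the whole expression was flipped: the term (-x*exp(x) + exp(x))*exp(-2*x) was incorrectly written as -(-x*exp(x) + exp(x))*exp(-2*x)
The later steps are derived from this incorrect expression, so the error originates in Step 2.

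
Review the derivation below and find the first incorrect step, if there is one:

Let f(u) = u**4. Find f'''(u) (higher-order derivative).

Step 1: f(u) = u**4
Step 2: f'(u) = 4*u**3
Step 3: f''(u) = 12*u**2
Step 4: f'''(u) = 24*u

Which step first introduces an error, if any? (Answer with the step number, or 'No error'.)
No error

All steps in this derivation are correct.
The final answer f'''(u) = 24*u is valid.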